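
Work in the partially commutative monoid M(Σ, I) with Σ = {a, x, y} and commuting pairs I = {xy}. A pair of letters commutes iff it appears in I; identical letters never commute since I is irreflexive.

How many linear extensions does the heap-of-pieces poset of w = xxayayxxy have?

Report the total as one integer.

drop 0:x onto floor
drop 1:x onto {0:x}
drop 2:a onto {1:x}
drop 3:y onto {2:a}
drop 4:a onto {3:y}
drop 5:y onto {4:a}
drop 6:x onto {4:a}
drop 7:x onto {6:x}
drop 8:y onto {5:y}
ground layer = {0:x}
drop-orders for the pieces not yet dropped (sum over which currently-grounded one goes next):
  1 to go: {7} 1  {8} 1
  2 to go: {5,8} 1  {6,7} 1  {7,8} 2
  3 to go: {5,7,8} 3  {6,7,8} 3
  4 to go: {5,6,7,8} 6
  5 to go: {4,5,6,7,8} 6
  6 to go: {3,4,5,6,7,8} 6
  7 to go: {2,3,4,5,6,7,8} 6
  if 0:x drops first: 6 orders

6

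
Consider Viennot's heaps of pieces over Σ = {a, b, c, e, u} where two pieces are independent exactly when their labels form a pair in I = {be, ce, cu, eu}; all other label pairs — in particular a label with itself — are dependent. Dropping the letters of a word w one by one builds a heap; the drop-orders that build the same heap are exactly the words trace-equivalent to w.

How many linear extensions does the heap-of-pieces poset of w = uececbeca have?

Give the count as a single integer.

0(u) covers ∅
1(e) covers ∅
2(c) covers ∅
3(e) covers 1:e
4(c) covers 2:c
5(b) covers 0:u, 4:c
6(e) covers 3:e
7(c) covers 5:b
8(a) covers 6:e, 7:c
floor of heap: 0:u, 1:e, 2:c
completions by unplaced set U, small U first (add the entries for U minus each lowest piece of U):
  |U|=1: {8}:1
  |U|=2: {6,8}:1  {7,8}:1
  |U|=3: {3,6,8}:1  {5,7,8}:1  {6,7,8}:2
  |U|=4: {0,5,7,8}:1  {1,3,6,8}:1  {3,6,7,8}:3  {4,5,7,8}:1  {5,6,7,8}:3
  |U|=5: {0,4,5,7,8}:2  {0,5,6,7,8}:4  {1,3,6,7,8}:4  {2,4,5,7,8}:1  {3,5,6,7,8}:6  {4,5,6,7,8}:4
  |U|=6: {0,2,4,5,7,8}:3  {0,3,5,6,7,8}:10  {0,4,5,6,7,8}:10  {1,3,5,6,7,8}:10  {2,4,5,6,7,8}:5  {3,4,5,6,7,8}:10
  |U|=7: {0,1,3,5,6,7,8}:20  {0,2,4,5,6,7,8}:18  {0,3,4,5,6,7,8}:30  {1,3,4,5,6,7,8}:20  {2,3,4,5,6,7,8}:15
  start at 0(u): 35
  start at 1(e): 63
  start at 2(c): 70
sum over floor = 168

168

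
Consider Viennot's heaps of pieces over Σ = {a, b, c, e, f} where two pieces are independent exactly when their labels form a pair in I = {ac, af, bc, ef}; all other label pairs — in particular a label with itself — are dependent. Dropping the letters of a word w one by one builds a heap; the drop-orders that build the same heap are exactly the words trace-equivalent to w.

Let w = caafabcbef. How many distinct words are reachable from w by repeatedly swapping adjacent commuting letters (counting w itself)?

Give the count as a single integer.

80

#0=c has no predecessor
#1=a has no predecessor
#2=a depends on [1:a]
#3=f depends on [0:c]
#4=a depends on [2:a]
#5=b depends on [3:f, 4:a]
#6=c depends on [3:f]
#7=b depends on [5:b]
#8=e depends on [6:c, 7:b]
#9=f depends on [6:c, 7:b]
sources: [0:c, 1:a]
N(rest) = Σ N(rest − s) over sources s of rest; N(one piece) = 1:
  size 1 → [8]=1  [9]=1
  size 2 → [8,9]=2
  size 3 → [6,8,9]=2  [7,8,9]=2
  size 4 → [5,7,8,9]=2  [6,7,8,9]=4
  size 5 → [4,5,7,8,9]=2  [5,6,7,8,9]=6
  size 6 → [2,4,5,7,8,9]=2  [3,5,6,7,8,9]=6  [4,5,6,7,8,9]=8
  size 7 → [0,3,5,6,7,8,9]=6  [1,2,4,5,7,8,9]=2  [2,4,5,6,7,8,9]=10  [3,4,5,6,7,8,9]=14
  size 8 → [0,3,4,5,6,7,8,9]=20  [1,2,4,5,6,7,8,9]=12  [2,3,4,5,6,7,8,9]=24
  first=0(c) contributes 36
  first=1(a) contributes 44
|[w]| = 80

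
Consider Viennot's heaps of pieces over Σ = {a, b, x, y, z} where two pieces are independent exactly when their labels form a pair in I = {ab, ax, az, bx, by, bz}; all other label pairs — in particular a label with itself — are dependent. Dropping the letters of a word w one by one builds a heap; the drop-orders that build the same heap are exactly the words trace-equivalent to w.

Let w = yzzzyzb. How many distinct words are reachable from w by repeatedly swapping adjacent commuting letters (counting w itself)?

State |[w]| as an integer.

7

drop 0:y onto floor
drop 1:z onto {0:y}
drop 2:z onto {1:z}
drop 3:z onto {2:z}
drop 4:y onto {3:z}
drop 5:z onto {4:y}
drop 6:b onto floor
ground layer = {0:y, 6:b}
drop-orders for the pieces not yet dropped (sum over which currently-grounded one goes next):
  1 to go: {5} 1  {6} 1
  2 to go: {4,5} 1  {5,6} 2
  3 to go: {3,4,5} 1  {4,5,6} 3
  4 to go: {2,3,4,5} 1  {3,4,5,6} 4
  5 to go: {1,2,3,4,5} 1  {2,3,4,5,6} 5
  if 0:y drops first: 6 orders
  if 6:b drops first: 1 orders
heap linearizations: 7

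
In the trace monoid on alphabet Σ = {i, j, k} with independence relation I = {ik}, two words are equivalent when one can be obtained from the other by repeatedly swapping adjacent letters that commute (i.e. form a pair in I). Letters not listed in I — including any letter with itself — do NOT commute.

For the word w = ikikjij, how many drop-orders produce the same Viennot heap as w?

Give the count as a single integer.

drop 0:i onto floor
drop 1:k onto floor
drop 2:i onto {0:i}
drop 3:k onto {1:k}
drop 4:j onto {2:i, 3:k}
drop 5:i onto {4:j}
drop 6:j onto {5:i}
ground layer = {0:i, 1:k}
drop-orders for the pieces not yet dropped (sum over which currently-grounded one goes next):
  1 to go: {6} 1
  2 to go: {5,6} 1
  3 to go: {4,5,6} 1
  4 to go: {2,4,5,6} 1  {3,4,5,6} 1
  5 to go: {0,2,4,5,6} 1  {1,3,4,5,6} 1  {2,3,4,5,6} 2
  if 0:i drops first: 3 orders
  if 1:k drops first: 3 orders
heap linearizations: 6

6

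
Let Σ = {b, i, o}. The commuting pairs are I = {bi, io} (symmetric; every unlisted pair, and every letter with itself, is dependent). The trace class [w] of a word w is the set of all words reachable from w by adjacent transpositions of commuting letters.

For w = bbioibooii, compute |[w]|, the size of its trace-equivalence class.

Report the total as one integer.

210

0(b) covers ∅
1(b) covers 0:b
2(i) covers ∅
3(o) covers 1:b
4(i) covers 2:i
5(b) covers 3:o
6(o) covers 5:b
7(o) covers 6:o
8(i) covers 4:i
9(i) covers 8:i
floor of heap: 0:b, 2:i
completions by unplaced set U, small U first (add the entries for U minus each lowest piece of U):
  |U|=1: {7}:1  {9}:1
  |U|=2: {6,7}:1  {7,9}:2  {8,9}:1
  |U|=3: {4,8,9}:1  {5,6,7}:1  {6,7,9}:3  {7,8,9}:3
  |U|=4: {2,4,8,9}:1  {3,5,6,7}:1  {4,7,8,9}:4  {5,6,7,9}:4  {6,7,8,9}:6
  |U|=5: {1,3,5,6,7}:1  {2,4,7,8,9}:5  {3,5,6,7,9}:5  {4,6,7,8,9}:10  {5,6,7,8,9}:10
  |U|=6: {0,1,3,5,6,7}:1  {1,3,5,6,7,9}:6  {2,4,6,7,8,9}:15  {3,5,6,7,8,9}:15  {4,5,6,7,8,9}:20
  |U|=7: {0,1,3,5,6,7,9}:7  {1,3,5,6,7,8,9}:21  {2,4,5,6,7,8,9}:35  {3,4,5,6,7,8,9}:35
  |U|=8: {0,1,3,5,6,7,8,9}:28  {1,3,4,5,6,7,8,9}:56  {2,3,4,5,6,7,8,9}:70
  start at 0(b): 126
  start at 2(i): 84
sum over floor = 210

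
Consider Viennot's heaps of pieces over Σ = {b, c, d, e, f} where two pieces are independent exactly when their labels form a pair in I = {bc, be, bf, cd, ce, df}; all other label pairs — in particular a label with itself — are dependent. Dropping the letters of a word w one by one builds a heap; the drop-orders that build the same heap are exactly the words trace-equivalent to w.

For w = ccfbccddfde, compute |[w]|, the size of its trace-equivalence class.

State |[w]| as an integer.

#0=c has no predecessor
#1=c depends on [0:c]
#2=f depends on [1:c]
#3=b has no predecessor
#4=c depends on [2:f]
#5=c depends on [4:c]
#6=d depends on [3:b]
#7=d depends on [6:d]
#8=f depends on [5:c]
#9=d depends on [7:d]
#10=e depends on [8:f, 9:d]
sources: [0:c, 3:b]
N(rest) = Σ N(rest − s) over sources s of rest; N(one piece) = 1:
  size 1 → [10]=1
  size 2 → [8,10]=1  [9,10]=1
  size 3 → [5,8,10]=1  [7,9,10]=1  [8,9,10]=2
  size 4 → [4,5,8,10]=1  [5,8,9,10]=3  [6,7,9,10]=1  [7,8,9,10]=3
  size 5 → [2,4,5,8,10]=1  [3,6,7,9,10]=1  [4,5,8,9,10]=4  [5,7,8,9,10]=6  [6,7,8,9,10]=4
  size 6 → [1,2,4,5,8,10]=1  [2,4,5,8,9,10]=5  [3,6,7,8,9,10]=5  [4,5,7,8,9,10]=10  [5,6,7,8,9,10]=10
  size 7 → [0,1,2,4,5,8,10]=1  [1,2,4,5,8,9,10]=6  [2,4,5,7,8,9,10]=15  [3,5,6,7,8,9,10]=15  [4,5,6,7,8,9,10]=20
  size 8 → [0,1,2,4,5,8,9,10]=7  [1,2,4,5,7,8,9,10]=21  [2,4,5,6,7,8,9,10]=35  [3,4,5,6,7,8,9,10]=35
  size 9 → [0,1,2,4,5,7,8,9,10]=28  [1,2,4,5,6,7,8,9,10]=56  [2,3,4,5,6,7,8,9,10]=70
  first=0(c) contributes 126
  first=3(b) contributes 84
|[w]| = 210

210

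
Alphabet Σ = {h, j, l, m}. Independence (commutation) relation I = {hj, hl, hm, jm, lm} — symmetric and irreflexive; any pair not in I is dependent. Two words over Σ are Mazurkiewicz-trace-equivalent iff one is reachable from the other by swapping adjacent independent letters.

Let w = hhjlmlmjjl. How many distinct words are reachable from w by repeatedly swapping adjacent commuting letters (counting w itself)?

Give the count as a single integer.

#0=h has no predecessor
#1=h depends on [0:h]
#2=j has no predecessor
#3=l depends on [2:j]
#4=m has no predecessor
#5=l depends on [3:l]
#6=m depends on [4:m]
#7=j depends on [5:l]
#8=j depends on [7:j]
#9=l depends on [8:j]
sources: [0:h, 2:j, 4:m]
N(rest) = Σ N(rest − s) over sources s of rest; N(one piece) = 1:
  size 1 → [1]=1  [6]=1  [9]=1
  size 2 → [0,1]=1  [1,6]=2  [1,9]=2  [4,6]=1  [6,9]=2  [8,9]=1
  size 3 → [0,1,6]=3  [0,1,9]=3  [1,4,6]=3  [1,6,9]=6  [1,8,9]=3  [4,6,9]=3  [6,8,9]=3  [7,8,9]=1
  size 4 → [0,1,4,6]=6  [0,1,6,9]=12  [0,1,8,9]=6  [1,4,6,9]=12  [1,6,8,9]=12  [1,7,8,9]=4  [4,6,8,9]=6  [5,7,8,9]=1  [6,7,8,9]=4
  size 5 → [0,1,4,6,9]=30  [0,1,6,8,9]=30  [0,1,7,8,9]=10  [1,4,6,8,9]=30  [1,5,7,8,9]=5  [1,6,7,8,9]=20  [3,5,7,8,9]=1  [4,6,7,8,9]=10  [5,6,7,8,9]=5
  size 6 → [0,1,4,6,8,9]=90  [0,1,5,7,8,9]=15  [0,1,6,7,8,9]=60  [1,3,5,7,8,9]=6  [1,4,6,7,8,9]=60  [1,5,6,7,8,9]=30  [2,3,5,7,8,9]=1  [3,5,6,7,8,9]=6  [4,5,6,7,8,9]=15
  size 7 → [0,1,3,5,7,8,9]=21  [0,1,4,6,7,8,9]=210  [0,1,5,6,7,8,9]=105  [1,2,3,5,7,8,9]=7  [1,3,5,6,7,8,9]=42  [1,4,5,6,7,8,9]=105  [2,3,5,6,7,8,9]=7  [3,4,5,6,7,8,9]=21
  size 8 → [0,1,2,3,5,7,8,9]=28  [0,1,3,5,6,7,8,9]=168  [0,1,4,5,6,7,8,9]=420  [1,2,3,5,6,7,8,9]=56  [1,3,4,5,6,7,8,9]=168  [2,3,4,5,6,7,8,9]=28
  first=0(h) contributes 252
  first=2(j) contributes 756
  first=4(m) contributes 252
|[w]| = 1260

1260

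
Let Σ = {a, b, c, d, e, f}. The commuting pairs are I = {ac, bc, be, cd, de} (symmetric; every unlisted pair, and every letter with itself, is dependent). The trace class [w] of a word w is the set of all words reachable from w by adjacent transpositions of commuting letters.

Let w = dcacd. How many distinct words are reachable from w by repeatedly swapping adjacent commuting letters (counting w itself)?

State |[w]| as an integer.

10

piece 0:d — minimal
piece 1:c — minimal
piece 2:a rests on {0:d}
piece 3:c rests on {1:c}
piece 4:d rests on {2:a}
minimal pieces: {0:d, 1:c}
ways to finish when only these pieces remain (= sum over removing one remaining piece with nothing left below it):
  1 left: {3}→1  {4}→1
  2 left: {1,3}→1  {2,4}→1  {3,4}→2
  3 left: {0,2,4}→1  {1,3,4}→3  {2,3,4}→3
  placing 0:d first → 6 extensions
  placing 1:c first → 4 extensions
total linear extensions = 10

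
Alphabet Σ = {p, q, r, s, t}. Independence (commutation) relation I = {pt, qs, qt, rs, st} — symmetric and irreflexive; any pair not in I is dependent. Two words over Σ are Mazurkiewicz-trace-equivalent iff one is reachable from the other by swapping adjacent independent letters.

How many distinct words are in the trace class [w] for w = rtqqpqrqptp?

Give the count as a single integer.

#0=r has no predecessor
#1=t depends on [0:r]
#2=q depends on [0:r]
#3=q depends on [2:q]
#4=p depends on [3:q]
#5=q depends on [4:p]
#6=r depends on [1:t, 5:q]
#7=q depends on [6:r]
#8=p depends on [7:q]
#9=t depends on [6:r]
#10=p depends on [8:p]
sources: [0:r]
N(rest) = Σ N(rest − s) over sources s of rest; N(one piece) = 1:
  size 1 → [9]=1  [10]=1
  size 2 → [8,10]=1  [9,10]=2
  size 3 → [7,8,10]=1  [8,9,10]=3
  size 4 → [7,8,9,10]=4
  size 5 → [6,7,8,9,10]=4
  size 6 → [1,6,7,8,9,10]=4  [5,6,7,8,9,10]=4
  size 7 → [1,5,6,7,8,9,10]=8  [4,5,6,7,8,9,10]=4
  size 8 → [1,4,5,6,7,8,9,10]=12  [3,4,5,6,7,8,9,10]=4
  size 9 → [1,3,4,5,6,7,8,9,10]=16  [2,3,4,5,6,7,8,9,10]=4
  first=0(r) contributes 20

20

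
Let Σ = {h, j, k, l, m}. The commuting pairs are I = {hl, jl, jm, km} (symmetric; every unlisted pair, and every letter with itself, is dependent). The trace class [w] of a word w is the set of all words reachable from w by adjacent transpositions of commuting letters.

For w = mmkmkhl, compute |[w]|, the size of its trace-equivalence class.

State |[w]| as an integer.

#0=m has no predecessor
#1=m depends on [0:m]
#2=k has no predecessor
#3=m depends on [1:m]
#4=k depends on [2:k]
#5=h depends on [3:m, 4:k]
#6=l depends on [3:m, 4:k]
sources: [0:m, 2:k]
N(rest) = Σ N(rest − s) over sources s of rest; N(one piece) = 1:
  size 1 → [5]=1  [6]=1
  size 2 → [5,6]=2
  size 3 → [3,5,6]=2  [4,5,6]=2
  size 4 → [1,3,5,6]=2  [2,4,5,6]=2  [3,4,5,6]=4
  size 5 → [0,1,3,5,6]=2  [1,3,4,5,6]=6  [2,3,4,5,6]=6
  first=0(m) contributes 12
  first=2(k) contributes 8
|[w]| = 20

20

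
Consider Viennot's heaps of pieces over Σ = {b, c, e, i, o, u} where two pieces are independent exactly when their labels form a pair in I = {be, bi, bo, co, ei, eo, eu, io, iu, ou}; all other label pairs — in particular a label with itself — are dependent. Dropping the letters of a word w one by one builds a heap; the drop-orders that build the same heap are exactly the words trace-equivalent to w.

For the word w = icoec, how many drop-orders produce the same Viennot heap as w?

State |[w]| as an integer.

5

0(i) covers ∅
1(c) covers 0:i
2(o) covers ∅
3(e) covers 1:c
4(c) covers 3:e
floor of heap: 0:i, 2:o
completions by unplaced set U, small U first (add the entries for U minus each lowest piece of U):
  |U|=1: {2}:1  {4}:1
  |U|=2: {2,4}:2  {3,4}:1
  |U|=3: {1,3,4}:1  {2,3,4}:3
  start at 0(i): 4
  start at 2(o): 1
sum over floor = 5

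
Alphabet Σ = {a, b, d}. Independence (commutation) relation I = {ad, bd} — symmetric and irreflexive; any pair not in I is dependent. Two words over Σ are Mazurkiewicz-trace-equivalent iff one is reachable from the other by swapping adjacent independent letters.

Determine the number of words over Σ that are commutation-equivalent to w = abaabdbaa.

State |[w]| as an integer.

drop 0:a onto floor
drop 1:b onto {0:a}
drop 2:a onto {1:b}
drop 3:a onto {2:a}
drop 4:b onto {3:a}
drop 5:d onto floor
drop 6:b onto {4:b}
drop 7:a onto {6:b}
drop 8:a onto {7:a}
ground layer = {0:a, 5:d}
drop-orders for the pieces not yet dropped (sum over which currently-grounded one goes next):
  1 to go: {5} 1  {8} 1
  2 to go: {5,8} 2  {7,8} 1
  3 to go: {5,7,8} 3  {6,7,8} 1
  4 to go: {4,6,7,8} 1  {5,6,7,8} 4
  5 to go: {3,4,6,7,8} 1  {4,5,6,7,8} 5
  6 to go: {2,3,4,6,7,8} 1  {3,4,5,6,7,8} 6
  7 to go: {1,2,3,4,6,7,8} 1  {2,3,4,5,6,7,8} 7
  if 0:a drops first: 8 orders
  if 5:d drops first: 1 orders
heap linearizations: 9

9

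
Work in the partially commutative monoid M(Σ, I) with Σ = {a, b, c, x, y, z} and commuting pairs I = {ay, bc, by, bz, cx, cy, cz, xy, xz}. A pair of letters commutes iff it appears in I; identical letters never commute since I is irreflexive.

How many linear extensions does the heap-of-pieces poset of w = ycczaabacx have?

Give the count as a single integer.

drop 0:y onto floor
drop 1:c onto floor
drop 2:c onto {1:c}
drop 3:z onto {0:y}
drop 4:a onto {2:c, 3:z}
drop 5:a onto {4:a}
drop 6:b onto {5:a}
drop 7:a onto {6:b}
drop 8:c onto {7:a}
drop 9:x onto {7:a}
ground layer = {0:y, 1:c}
drop-orders for the pieces not yet dropped (sum over which currently-grounded one goes next):
  1 to go: {8} 1  {9} 1
  2 to go: {8,9} 2
  3 to go: {7,8,9} 2
  4 to go: {6,7,8,9} 2
  5 to go: {5,6,7,8,9} 2
  6 to go: {4,5,6,7,8,9} 2
  7 to go: {2,4,5,6,7,8,9} 2  {3,4,5,6,7,8,9} 2
  8 to go: {0,3,4,5,6,7,8,9} 2  {1,2,4,5,6,7,8,9} 2  {2,3,4,5,6,7,8,9} 4
  if 0:y drops first: 6 orders
  if 1:c drops first: 6 orders
heap linearizations: 12

12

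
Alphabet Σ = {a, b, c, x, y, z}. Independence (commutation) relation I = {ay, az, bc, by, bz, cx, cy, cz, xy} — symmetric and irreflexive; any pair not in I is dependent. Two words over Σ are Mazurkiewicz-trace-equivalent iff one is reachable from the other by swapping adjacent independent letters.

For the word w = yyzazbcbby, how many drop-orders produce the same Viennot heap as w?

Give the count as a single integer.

0(y) covers ∅
1(y) covers 0:y
2(z) covers 1:y
3(a) covers ∅
4(z) covers 2:z
5(b) covers 3:a
6(c) covers 3:a
7(b) covers 5:b
8(b) covers 7:b
9(y) covers 4:z
floor of heap: 0:y, 3:a
completions by unplaced set U, small U first (add the entries for U minus each lowest piece of U):
  |U|=1: {6}:1  {8}:1  {9}:1
  |U|=2: {4,9}:1  {6,8}:2  {6,9}:2  {7,8}:1  {8,9}:2
  |U|=3: {2,4,9}:1  {4,6,9}:3  {4,8,9}:3  {5,7,8}:1  {6,7,8}:3  {6,8,9}:6  {7,8,9}:3
  |U|=4: {1,2,4,9}:1  {2,4,6,9}:4  {2,4,8,9}:4  {4,6,8,9}:12  {4,7,8,9}:6  {5,6,7,8}:4  {5,7,8,9}:4  {6,7,8,9}:12
  |U|=5: {0,1,2,4,9}:1  {1,2,4,6,9}:5  {1,2,4,8,9}:5  {2,4,6,8,9}:20  {2,4,7,8,9}:10  {3,5,6,7,8}:4  {4,5,7,8,9}:10  {4,6,7,8,9}:30  {5,6,7,8,9}:20
  |U|=6: {0,1,2,4,6,9}:6  {0,1,2,4,8,9}:6  {1,2,4,6,8,9}:30  {1,2,4,7,8,9}:15  {2,4,5,7,8,9}:20  {2,4,6,7,8,9}:60  {3,5,6,7,8,9}:24  {4,5,6,7,8,9}:60
  |U|=7: {0,1,2,4,6,8,9}:42  {0,1,2,4,7,8,9}:21  {1,2,4,5,7,8,9}:35  {1,2,4,6,7,8,9}:105  {2,4,5,6,7,8,9}:140  {3,4,5,6,7,8,9}:84
  |U|=8: {0,1,2,4,5,7,8,9}:56  {0,1,2,4,6,7,8,9}:168  {1,2,4,5,6,7,8,9}:280  {2,3,4,5,6,7,8,9}:224
  start at 0(y): 504
  start at 3(a): 504
sum over floor = 1008

1008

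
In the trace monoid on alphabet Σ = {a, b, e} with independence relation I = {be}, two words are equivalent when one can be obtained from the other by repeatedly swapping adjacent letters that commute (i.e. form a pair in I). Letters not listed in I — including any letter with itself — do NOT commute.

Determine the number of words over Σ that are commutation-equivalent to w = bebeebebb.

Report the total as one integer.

piece 0:b — minimal
piece 1:e — minimal
piece 2:b rests on {0:b}
piece 3:e rests on {1:e}
piece 4:e rests on {3:e}
piece 5:b rests on {2:b}
piece 6:e rests on {4:e}
piece 7:b rests on {5:b}
piece 8:b rests on {7:b}
minimal pieces: {0:b, 1:e}
ways to finish when only these pieces remain (= sum over removing one remaining piece with nothing left below it):
  1 left: {6}→1  {8}→1
  2 left: {4,6}→1  {6,8}→2  {7,8}→1
  3 left: {3,4,6}→1  {4,6,8}→3  {5,7,8}→1  {6,7,8}→3
  4 left: {1,3,4,6}→1  {2,5,7,8}→1  {3,4,6,8}→4  {4,6,7,8}→6  {5,6,7,8}→4
  5 left: {0,2,5,7,8}→1  {1,3,4,6,8}→5  {2,5,6,7,8}→5  {3,4,6,7,8}→10  {4,5,6,7,8}→10
  6 left: {0,2,5,6,7,8}→6  {1,3,4,6,7,8}→15  {2,4,5,6,7,8}→15  {3,4,5,6,7,8}→20
  7 left: {0,2,4,5,6,7,8}→21  {1,3,4,5,6,7,8}→35  {2,3,4,5,6,7,8}→35
  placing 0:b first → 70 extensions
  placing 1:e first → 56 extensions
total linear extensions = 126

126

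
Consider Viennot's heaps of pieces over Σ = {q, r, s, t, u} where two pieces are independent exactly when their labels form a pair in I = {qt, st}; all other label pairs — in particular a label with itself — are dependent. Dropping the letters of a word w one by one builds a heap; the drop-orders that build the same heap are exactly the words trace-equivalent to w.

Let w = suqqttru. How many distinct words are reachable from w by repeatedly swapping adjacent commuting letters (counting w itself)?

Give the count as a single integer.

drop 0:s onto floor
drop 1:u onto {0:s}
drop 2:q onto {1:u}
drop 3:q onto {2:q}
drop 4:t onto {1:u}
drop 5:t onto {4:t}
drop 6:r onto {3:q, 5:t}
drop 7:u onto {6:r}
ground layer = {0:s}
drop-orders for the pieces not yet dropped (sum over which currently-grounded one goes next):
  1 to go: {7} 1
  2 to go: {6,7} 1
  3 to go: {3,6,7} 1  {5,6,7} 1
  4 to go: {2,3,6,7} 1  {3,5,6,7} 2  {4,5,6,7} 1
  5 to go: {2,3,5,6,7} 3  {3,4,5,6,7} 3
  6 to go: {2,3,4,5,6,7} 6
  if 0:s drops first: 6 orders

6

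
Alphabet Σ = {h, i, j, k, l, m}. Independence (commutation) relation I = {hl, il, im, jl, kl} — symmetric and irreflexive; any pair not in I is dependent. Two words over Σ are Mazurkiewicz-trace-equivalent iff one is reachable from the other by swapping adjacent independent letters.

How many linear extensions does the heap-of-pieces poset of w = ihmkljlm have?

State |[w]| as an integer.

piece 0:i — minimal
piece 1:h rests on {0:i}
piece 2:m rests on {1:h}
piece 3:k rests on {2:m}
piece 4:l rests on {2:m}
piece 5:j rests on {3:k}
piece 6:l rests on {4:l}
piece 7:m rests on {5:j, 6:l}
minimal pieces: {0:i}
ways to finish when only these pieces remain (= sum over removing one remaining piece with nothing left below it):
  1 left: {7}→1
  2 left: {5,7}→1  {6,7}→1
  3 left: {3,5,7}→1  {4,6,7}→1  {5,6,7}→2
  4 left: {3,5,6,7}→3  {4,5,6,7}→3
  5 left: {3,4,5,6,7}→6
  6 left: {2,3,4,5,6,7}→6
  placing 0:i first → 6 extensions

6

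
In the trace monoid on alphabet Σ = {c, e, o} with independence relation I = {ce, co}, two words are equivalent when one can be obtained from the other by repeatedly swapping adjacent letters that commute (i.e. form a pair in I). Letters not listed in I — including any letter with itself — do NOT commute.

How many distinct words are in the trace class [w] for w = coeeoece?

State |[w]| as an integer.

piece 0:c — minimal
piece 1:o — minimal
piece 2:e rests on {1:o}
piece 3:e rests on {2:e}
piece 4:o rests on {3:e}
piece 5:e rests on {4:o}
piece 6:c rests on {0:c}
piece 7:e rests on {5:e}
minimal pieces: {0:c, 1:o}
ways to finish when only these pieces remain (= sum over removing one remaining piece with nothing left below it):
  1 left: {6}→1  {7}→1
  2 left: {0,6}→1  {5,7}→1  {6,7}→2
  3 left: {0,6,7}→3  {4,5,7}→1  {5,6,7}→3
  4 left: {0,5,6,7}→6  {3,4,5,7}→1  {4,5,6,7}→4
  5 left: {0,4,5,6,7}→10  {2,3,4,5,7}→1  {3,4,5,6,7}→5
  6 left: {0,3,4,5,6,7}→15  {1,2,3,4,5,7}→1  {2,3,4,5,6,7}→6
  placing 0:c first → 7 extensions
  placing 1:o first → 21 extensions
total linear extensions = 28

28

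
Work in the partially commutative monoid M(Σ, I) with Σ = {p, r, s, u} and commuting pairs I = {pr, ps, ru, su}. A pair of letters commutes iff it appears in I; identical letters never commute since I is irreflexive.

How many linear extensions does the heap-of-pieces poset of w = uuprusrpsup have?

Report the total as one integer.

330

piece 0:u — minimal
piece 1:u rests on {0:u}
piece 2:p rests on {1:u}
piece 3:r — minimal
piece 4:u rests on {2:p}
piece 5:s rests on {3:r}
piece 6:r rests on {5:s}
piece 7:p rests on {4:u}
piece 8:s rests on {6:r}
piece 9:u rests on {7:p}
piece 10:p rests on {9:u}
minimal pieces: {0:u, 3:r}
ways to finish when only these pieces remain (= sum over removing one remaining piece with nothing left below it):
  1 left: {8}→1  {10}→1
  2 left: {6,8}→1  {8,10}→2  {9,10}→1
  3 left: {5,6,8}→1  {6,8,10}→3  {7,9,10}→1  {8,9,10}→3
  4 left: {3,5,6,8}→1  {4,7,9,10}→1  {5,6,8,10}→4  {6,8,9,10}→6  {7,8,9,10}→4
  5 left: {2,4,7,9,10}→1  {3,5,6,8,10}→5  {4,7,8,9,10}→5  {5,6,8,9,10}→10  {6,7,8,9,10}→10
  6 left: {1,2,4,7,9,10}→1  {2,4,7,8,9,10}→6  {3,5,6,8,9,10}→15  {4,6,7,8,9,10}→15  {5,6,7,8,9,10}→20
  7 left: {0,1,2,4,7,9,10}→1  {1,2,4,7,8,9,10}→7  {2,4,6,7,8,9,10}→21  {3,5,6,7,8,9,10}→35  {4,5,6,7,8,9,10}→35
  8 left: {0,1,2,4,7,8,9,10}→8  {1,2,4,6,7,8,9,10}→28  {2,4,5,6,7,8,9,10}→56  {3,4,5,6,7,8,9,10}→70
  9 left: {0,1,2,4,6,7,8,9,10}→36  {1,2,4,5,6,7,8,9,10}→84  {2,3,4,5,6,7,8,9,10}→126
  placing 0:u first → 210 extensions
  placing 3:r first → 120 extensions
total linear extensions = 330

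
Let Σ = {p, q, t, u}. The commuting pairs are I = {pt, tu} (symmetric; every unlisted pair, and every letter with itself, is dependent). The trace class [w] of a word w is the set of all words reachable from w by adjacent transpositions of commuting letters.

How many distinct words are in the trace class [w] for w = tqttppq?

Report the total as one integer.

6

piece 0:t — minimal
piece 1:q rests on {0:t}
piece 2:t rests on {1:q}
piece 3:t rests on {2:t}
piece 4:p rests on {1:q}
piece 5:p rests on {4:p}
piece 6:q rests on {3:t, 5:p}
minimal pieces: {0:t}
ways to finish when only these pieces remain (= sum over removing one remaining piece with nothing left below it):
  1 left: {6}→1
  2 left: {3,6}→1  {5,6}→1
  3 left: {2,3,6}→1  {3,5,6}→2  {4,5,6}→1
  4 left: {2,3,5,6}→3  {3,4,5,6}→3
  5 left: {2,3,4,5,6}→6
  placing 0:t first → 6 extensions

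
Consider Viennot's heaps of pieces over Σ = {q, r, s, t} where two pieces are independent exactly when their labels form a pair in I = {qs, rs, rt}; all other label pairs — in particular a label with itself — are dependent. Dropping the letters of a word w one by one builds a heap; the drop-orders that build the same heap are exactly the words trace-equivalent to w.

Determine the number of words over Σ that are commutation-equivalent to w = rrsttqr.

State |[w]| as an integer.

drop 0:r onto floor
drop 1:r onto {0:r}
drop 2:s onto floor
drop 3:t onto {2:s}
drop 4:t onto {3:t}
drop 5:q onto {1:r, 4:t}
drop 6:r onto {5:q}
ground layer = {0:r, 2:s}
drop-orders for the pieces not yet dropped (sum over which currently-grounded one goes next):
  1 to go: {6} 1
  2 to go: {5,6} 1
  3 to go: {1,5,6} 1  {4,5,6} 1
  4 to go: {0,1,5,6} 1  {1,4,5,6} 2  {3,4,5,6} 1
  5 to go: {0,1,4,5,6} 3  {1,3,4,5,6} 3  {2,3,4,5,6} 1
  if 0:r drops first: 4 orders
  if 2:s drops first: 6 orders
heap linearizations: 10

10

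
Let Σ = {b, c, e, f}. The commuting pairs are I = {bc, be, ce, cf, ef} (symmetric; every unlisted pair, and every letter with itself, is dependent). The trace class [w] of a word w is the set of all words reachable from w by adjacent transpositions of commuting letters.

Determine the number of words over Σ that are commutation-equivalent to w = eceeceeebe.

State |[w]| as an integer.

#0=e has no predecessor
#1=c has no predecessor
#2=e depends on [0:e]
#3=e depends on [2:e]
#4=c depends on [1:c]
#5=e depends on [3:e]
#6=e depends on [5:e]
#7=e depends on [6:e]
#8=b has no predecessor
#9=e depends on [7:e]
sources: [0:e, 1:c, 8:b]
N(rest) = Σ N(rest − s) over sources s of rest; N(one piece) = 1:
  size 1 → [4]=1  [8]=1  [9]=1
  size 2 → [1,4]=1  [4,8]=2  [4,9]=2  [7,9]=1  [8,9]=2
  size 3 → [1,4,8]=3  [1,4,9]=3  [4,7,9]=3  [4,8,9]=6  [6,7,9]=1  [7,8,9]=3
  size 4 → [1,4,7,9]=6  [1,4,8,9]=12  [4,6,7,9]=4  [4,7,8,9]=12  [5,6,7,9]=1  [6,7,8,9]=4
  size 5 → [1,4,6,7,9]=10  [1,4,7,8,9]=30  [3,5,6,7,9]=1  [4,5,6,7,9]=5  [4,6,7,8,9]=20  [5,6,7,8,9]=5
  size 6 → [1,4,5,6,7,9]=15  [1,4,6,7,8,9]=60  [2,3,5,6,7,9]=1  [3,4,5,6,7,9]=6  [3,5,6,7,8,9]=6  [4,5,6,7,8,9]=30
  size 7 → [0,2,3,5,6,7,9]=1  [1,3,4,5,6,7,9]=21  [1,4,5,6,7,8,9]=105  [2,3,4,5,6,7,9]=7  [2,3,5,6,7,8,9]=7  [3,4,5,6,7,8,9]=42
  size 8 → [0,2,3,4,5,6,7,9]=8  [0,2,3,5,6,7,8,9]=8  [1,2,3,4,5,6,7,9]=28  [1,3,4,5,6,7,8,9]=168  [2,3,4,5,6,7,8,9]=56
  first=0(e) contributes 252
  first=1(c) contributes 72
  first=8(b) contributes 36
|[w]| = 360

360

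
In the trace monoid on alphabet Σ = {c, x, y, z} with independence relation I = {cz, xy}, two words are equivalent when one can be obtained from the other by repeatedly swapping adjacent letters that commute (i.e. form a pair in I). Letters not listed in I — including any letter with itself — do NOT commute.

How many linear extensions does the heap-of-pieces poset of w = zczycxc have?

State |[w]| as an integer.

3

0(z) covers ∅
1(c) covers ∅
2(z) covers 0:z
3(y) covers 1:c, 2:z
4(c) covers 3:y
5(x) covers 4:c
6(c) covers 5:x
floor of heap: 0:z, 1:c
completions by unplaced set U, small U first (add the entries for U minus each lowest piece of U):
  |U|=1: {6}:1
  |U|=2: {5,6}:1
  |U|=3: {4,5,6}:1
  |U|=4: {3,4,5,6}:1
  |U|=5: {1,3,4,5,6}:1  {2,3,4,5,6}:1
  start at 0(z): 2
  start at 1(c): 1
sum over floor = 3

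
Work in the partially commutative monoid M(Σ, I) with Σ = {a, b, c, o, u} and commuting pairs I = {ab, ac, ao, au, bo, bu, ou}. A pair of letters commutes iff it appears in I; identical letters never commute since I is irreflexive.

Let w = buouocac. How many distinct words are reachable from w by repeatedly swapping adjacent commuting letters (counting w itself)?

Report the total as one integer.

#0=b has no predecessor
#1=u has no predecessor
#2=o has no predecessor
#3=u depends on [1:u]
#4=o depends on [2:o]
#5=c depends on [0:b, 3:u, 4:o]
#6=a has no predecessor
#7=c depends on [5:c]
sources: [0:b, 1:u, 2:o, 6:a]
N(rest) = Σ N(rest − s) over sources s of rest; N(one piece) = 1:
  size 1 → [6]=1  [7]=1
  size 2 → [5,7]=1  [6,7]=2
  size 3 → [0,5,7]=1  [3,5,7]=1  [4,5,7]=1  [5,6,7]=3
  size 4 → [0,3,5,7]=2  [0,4,5,7]=2  [0,5,6,7]=4  [1,3,5,7]=1  [2,4,5,7]=1  [3,4,5,7]=2  [3,5,6,7]=4  [4,5,6,7]=4
  size 5 → [0,1,3,5,7]=3  [0,2,4,5,7]=3  [0,3,4,5,7]=6  [0,3,5,6,7]=10  [0,4,5,6,7]=10  [1,3,4,5,7]=3  [1,3,5,6,7]=5  [2,3,4,5,7]=3  [2,4,5,6,7]=5  [3,4,5,6,7]=10
  size 6 → [0,1,3,4,5,7]=12  [0,1,3,5,6,7]=18  [0,2,3,4,5,7]=12  [0,2,4,5,6,7]=18  [0,3,4,5,6,7]=36  [1,2,3,4,5,7]=6  [1,3,4,5,6,7]=18  [2,3,4,5,6,7]=18
  first=0(b) contributes 42
  first=1(u) contributes 84
  first=2(o) contributes 84
  first=6(a) contributes 30
|[w]| = 240

240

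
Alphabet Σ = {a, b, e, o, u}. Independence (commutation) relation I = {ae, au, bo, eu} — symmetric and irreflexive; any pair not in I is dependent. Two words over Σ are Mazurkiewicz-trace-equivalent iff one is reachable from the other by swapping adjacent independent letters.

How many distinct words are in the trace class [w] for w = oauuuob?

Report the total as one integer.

8

drop 0:o onto floor
drop 1:a onto {0:o}
drop 2:u onto {0:o}
drop 3:u onto {2:u}
drop 4:u onto {3:u}
drop 5:o onto {1:a, 4:u}
drop 6:b onto {1:a, 4:u}
ground layer = {0:o}
drop-orders for the pieces not yet dropped (sum over which currently-grounded one goes next):
  1 to go: {5} 1  {6} 1
  2 to go: {5,6} 2
  3 to go: {1,5,6} 2  {4,5,6} 2
  4 to go: {1,4,5,6} 4  {3,4,5,6} 2
  5 to go: {1,3,4,5,6} 6  {2,3,4,5,6} 2
  if 0:o drops first: 8 orders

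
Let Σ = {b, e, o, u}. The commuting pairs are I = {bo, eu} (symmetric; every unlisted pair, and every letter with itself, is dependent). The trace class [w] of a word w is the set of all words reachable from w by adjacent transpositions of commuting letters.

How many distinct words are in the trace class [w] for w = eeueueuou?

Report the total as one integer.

drop 0:e onto floor
drop 1:e onto {0:e}
drop 2:u onto floor
drop 3:e onto {1:e}
drop 4:u onto {2:u}
drop 5:e onto {3:e}
drop 6:u onto {4:u}
drop 7:o onto {5:e, 6:u}
drop 8:u onto {7:o}
ground layer = {0:e, 2:u}
drop-orders for the pieces not yet dropped (sum over which currently-grounded one goes next):
  1 to go: {8} 1
  2 to go: {7,8} 1
  3 to go: {5,7,8} 1  {6,7,8} 1
  4 to go: {3,5,7,8} 1  {4,6,7,8} 1  {5,6,7,8} 2
  5 to go: {1,3,5,7,8} 1  {2,4,6,7,8} 1  {3,5,6,7,8} 3  {4,5,6,7,8} 3
  6 to go: {0,1,3,5,7,8} 1  {1,3,5,6,7,8} 4  {2,4,5,6,7,8} 4  {3,4,5,6,7,8} 6
  7 to go: {0,1,3,5,6,7,8} 5  {1,3,4,5,6,7,8} 10  {2,3,4,5,6,7,8} 10
  if 0:e drops first: 20 orders
  if 2:u drops first: 15 orders
heap linearizations: 35

35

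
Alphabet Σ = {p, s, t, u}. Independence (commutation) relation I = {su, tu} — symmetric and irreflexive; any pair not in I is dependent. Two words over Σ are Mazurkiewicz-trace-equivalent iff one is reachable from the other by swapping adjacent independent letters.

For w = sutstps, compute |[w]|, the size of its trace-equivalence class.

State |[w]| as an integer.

5

drop 0:s onto floor
drop 1:u onto floor
drop 2:t onto {0:s}
drop 3:s onto {2:t}
drop 4:t onto {3:s}
drop 5:p onto {1:u, 4:t}
drop 6:s onto {5:p}
ground layer = {0:s, 1:u}
drop-orders for the pieces not yet dropped (sum over which currently-grounded one goes next):
  1 to go: {6} 1
  2 to go: {5,6} 1
  3 to go: {1,5,6} 1  {4,5,6} 1
  4 to go: {1,4,5,6} 2  {3,4,5,6} 1
  5 to go: {1,3,4,5,6} 3  {2,3,4,5,6} 1
  if 0:s drops first: 4 orders
  if 1:u drops first: 1 orders
heap linearizations: 5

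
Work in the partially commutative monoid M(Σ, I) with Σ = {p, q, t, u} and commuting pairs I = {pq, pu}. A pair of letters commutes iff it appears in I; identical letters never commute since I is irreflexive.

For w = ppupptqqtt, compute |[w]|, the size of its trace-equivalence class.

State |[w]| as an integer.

piece 0:p — minimal
piece 1:p rests on {0:p}
piece 2:u — minimal
piece 3:p rests on {1:p}
piece 4:p rests on {3:p}
piece 5:t rests on {2:u, 4:p}
piece 6:q rests on {5:t}
piece 7:q rests on {6:q}
piece 8:t rests on {7:q}
piece 9:t rests on {8:t}
minimal pieces: {0:p, 2:u}
ways to finish when only these pieces remain (= sum over removing one remaining piece with nothing left below it):
  1 left: {9}→1
  2 left: {8,9}→1
  3 left: {7,8,9}→1
  4 left: {6,7,8,9}→1
  5 left: {5,6,7,8,9}→1
  6 left: {2,5,6,7,8,9}→1  {4,5,6,7,8,9}→1
  7 left: {2,4,5,6,7,8,9}→2  {3,4,5,6,7,8,9}→1
  8 left: {1,3,4,5,6,7,8,9}→1  {2,3,4,5,6,7,8,9}→3
  placing 0:p first → 4 extensions
  placing 2:u first → 1 extensions
total linear extensions = 5

5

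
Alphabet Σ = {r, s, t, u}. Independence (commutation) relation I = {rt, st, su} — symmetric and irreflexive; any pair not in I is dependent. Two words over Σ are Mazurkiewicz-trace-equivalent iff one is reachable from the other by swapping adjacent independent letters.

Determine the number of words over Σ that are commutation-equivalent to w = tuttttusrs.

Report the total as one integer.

0(t) covers ∅
1(u) covers 0:t
2(t) covers 1:u
3(t) covers 2:t
4(t) covers 3:t
5(t) covers 4:t
6(u) covers 5:t
7(s) covers ∅
8(r) covers 6:u, 7:s
9(s) covers 8:r
floor of heap: 0:t, 7:s
completions by unplaced set U, small U first (add the entries for U minus each lowest piece of U):
  |U|=1: {9}:1
  |U|=2: {8,9}:1
  |U|=3: {6,8,9}:1  {7,8,9}:1
  |U|=4: {5,6,8,9}:1  {6,7,8,9}:2
  |U|=5: {4,5,6,8,9}:1  {5,6,7,8,9}:3
  |U|=6: {3,4,5,6,8,9}:1  {4,5,6,7,8,9}:4
  |U|=7: {2,3,4,5,6,8,9}:1  {3,4,5,6,7,8,9}:5
  |U|=8: {1,2,3,4,5,6,8,9}:1  {2,3,4,5,6,7,8,9}:6
  start at 0(t): 7
  start at 7(s): 1
sum over floor = 8

8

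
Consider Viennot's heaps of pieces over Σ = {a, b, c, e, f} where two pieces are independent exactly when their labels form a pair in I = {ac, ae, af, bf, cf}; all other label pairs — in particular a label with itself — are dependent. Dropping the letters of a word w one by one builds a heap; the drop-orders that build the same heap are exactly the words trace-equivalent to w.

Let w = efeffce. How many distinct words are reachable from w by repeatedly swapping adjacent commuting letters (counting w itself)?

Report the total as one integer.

3

drop 0:e onto floor
drop 1:f onto {0:e}
drop 2:e onto {1:f}
drop 3:f onto {2:e}
drop 4:f onto {3:f}
drop 5:c onto {2:e}
drop 6:e onto {4:f, 5:c}
ground layer = {0:e}
drop-orders for the pieces not yet dropped (sum over which currently-grounded one goes next):
  1 to go: {6} 1
  2 to go: {4,6} 1  {5,6} 1
  3 to go: {3,4,6} 1  {4,5,6} 2
  4 to go: {3,4,5,6} 3
  5 to go: {2,3,4,5,6} 3
  if 0:e drops first: 3 orders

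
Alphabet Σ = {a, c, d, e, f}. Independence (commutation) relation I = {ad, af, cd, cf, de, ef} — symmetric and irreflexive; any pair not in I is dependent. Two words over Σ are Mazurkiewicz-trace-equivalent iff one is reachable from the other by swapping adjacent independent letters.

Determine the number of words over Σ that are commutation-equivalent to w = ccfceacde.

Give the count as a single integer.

36

0(c) covers ∅
1(c) covers 0:c
2(f) covers ∅
3(c) covers 1:c
4(e) covers 3:c
5(a) covers 4:e
6(c) covers 5:a
7(d) covers 2:f
8(e) covers 6:c
floor of heap: 0:c, 2:f
completions by unplaced set U, small U first (add the entries for U minus each lowest piece of U):
  |U|=1: {7}:1  {8}:1
  |U|=2: {2,7}:1  {6,8}:1  {7,8}:2
  |U|=3: {2,7,8}:3  {5,6,8}:1  {6,7,8}:3
  |U|=4: {2,6,7,8}:6  {4,5,6,8}:1  {5,6,7,8}:4
  |U|=5: {2,5,6,7,8}:10  {3,4,5,6,8}:1  {4,5,6,7,8}:5
  |U|=6: {1,3,4,5,6,8}:1  {2,4,5,6,7,8}:15  {3,4,5,6,7,8}:6
  |U|=7: {0,1,3,4,5,6,8}:1  {1,3,4,5,6,7,8}:7  {2,3,4,5,6,7,8}:21
  start at 0(c): 28
  start at 2(f): 8
sum over floor = 36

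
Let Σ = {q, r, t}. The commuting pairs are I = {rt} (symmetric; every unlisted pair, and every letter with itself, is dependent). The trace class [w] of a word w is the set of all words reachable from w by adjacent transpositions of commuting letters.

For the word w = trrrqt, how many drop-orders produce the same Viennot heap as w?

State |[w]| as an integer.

0(t) covers ∅
1(r) covers ∅
2(r) covers 1:r
3(r) covers 2:r
4(q) covers 0:t, 3:r
5(t) covers 4:q
floor of heap: 0:t, 1:r
completions by unplaced set U, small U first (add the entries for U minus each lowest piece of U):
  |U|=1: {5}:1
  |U|=2: {4,5}:1
  |U|=3: {0,4,5}:1  {3,4,5}:1
  |U|=4: {0,3,4,5}:2  {2,3,4,5}:1
  start at 0(t): 1
  start at 1(r): 3
sum over floor = 4

4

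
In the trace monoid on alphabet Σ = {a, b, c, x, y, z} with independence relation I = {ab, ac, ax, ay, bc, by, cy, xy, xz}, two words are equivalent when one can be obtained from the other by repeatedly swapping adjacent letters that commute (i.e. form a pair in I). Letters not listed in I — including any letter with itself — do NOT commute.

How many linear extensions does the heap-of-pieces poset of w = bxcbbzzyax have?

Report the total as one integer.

30

drop 0:b onto floor
drop 1:x onto {0:b}
drop 2:c onto {1:x}
drop 3:b onto {1:x}
drop 4:b onto {3:b}
drop 5:z onto {2:c, 4:b}
drop 6:z onto {5:z}
drop 7:y onto {6:z}
drop 8:a onto {6:z}
drop 9:x onto {2:c, 4:b}
ground layer = {0:b}
drop-orders for the pieces not yet dropped (sum over which currently-grounded one goes next):
  1 to go: {7} 1  {8} 1  {9} 1
  2 to go: {7,8} 2  {7,9} 2  {8,9} 2
  3 to go: {6,7,8} 2  {7,8,9} 6
  4 to go: {5,6,7,8} 2  {6,7,8,9} 8
  5 to go: {5,6,7,8,9} 10
  6 to go: {2,5,6,7,8,9} 10  {4,5,6,7,8,9} 10
  7 to go: {2,4,5,6,7,8,9} 20  {3,4,5,6,7,8,9} 10
  8 to go: {2,3,4,5,6,7,8,9} 30
  if 0:b drops first: 30 orders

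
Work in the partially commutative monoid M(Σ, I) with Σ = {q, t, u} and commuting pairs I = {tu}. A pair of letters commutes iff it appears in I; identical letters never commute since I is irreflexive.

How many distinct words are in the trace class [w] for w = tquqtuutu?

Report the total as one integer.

piece 0:t — minimal
piece 1:q rests on {0:t}
piece 2:u rests on {1:q}
piece 3:q rests on {2:u}
piece 4:t rests on {3:q}
piece 5:u rests on {3:q}
piece 6:u rests on {5:u}
piece 7:t rests on {4:t}
piece 8:u rests on {6:u}
minimal pieces: {0:t}
ways to finish when only these pieces remain (= sum over removing one remaining piece with nothing left below it):
  1 left: {7}→1  {8}→1
  2 left: {4,7}→1  {6,8}→1  {7,8}→2
  3 left: {4,7,8}→3  {5,6,8}→1  {6,7,8}→3
  4 left: {4,6,7,8}→6  {5,6,7,8}→4
  5 left: {4,5,6,7,8}→10
  6 left: {3,4,5,6,7,8}→10
  7 left: {2,3,4,5,6,7,8}→10
  placing 0:t first → 10 extensions

10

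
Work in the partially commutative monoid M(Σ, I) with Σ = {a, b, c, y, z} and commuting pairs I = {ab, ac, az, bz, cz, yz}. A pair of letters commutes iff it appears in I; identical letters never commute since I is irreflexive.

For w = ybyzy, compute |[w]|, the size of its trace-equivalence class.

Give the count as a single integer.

5

#0=y has no predecessor
#1=b depends on [0:y]
#2=y depends on [1:b]
#3=z has no predecessor
#4=y depends on [2:y]
sources: [0:y, 3:z]
N(rest) = Σ N(rest − s) over sources s of rest; N(one piece) = 1:
  size 1 → [3]=1  [4]=1
  size 2 → [2,4]=1  [3,4]=2
  size 3 → [1,2,4]=1  [2,3,4]=3
  first=0(y) contributes 4
  first=3(z) contributes 1
|[w]| = 5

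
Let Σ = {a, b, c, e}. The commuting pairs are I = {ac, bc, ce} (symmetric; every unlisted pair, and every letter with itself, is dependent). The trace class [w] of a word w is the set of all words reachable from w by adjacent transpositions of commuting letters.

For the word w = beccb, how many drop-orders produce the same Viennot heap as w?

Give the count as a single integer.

10

0(b) covers ∅
1(e) covers 0:b
2(c) covers ∅
3(c) covers 2:c
4(b) covers 1:e
floor of heap: 0:b, 2:c
completions by unplaced set U, small U first (add the entries for U minus each lowest piece of U):
  |U|=1: {3}:1  {4}:1
  |U|=2: {1,4}:1  {2,3}:1  {3,4}:2
  |U|=3: {0,1,4}:1  {1,3,4}:3  {2,3,4}:3
  start at 0(b): 6
  start at 2(c): 4
sum over floor = 10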